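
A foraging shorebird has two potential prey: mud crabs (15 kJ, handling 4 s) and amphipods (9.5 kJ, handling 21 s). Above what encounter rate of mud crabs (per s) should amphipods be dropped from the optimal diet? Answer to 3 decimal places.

0.034 per s

At the threshold, the rate on mud crabs alone equals the profitability of amphipods: λ·15/(1 + λ·4) = 9.5/21 = 0.4524.
Rearranging, λ(15 − 0.4524×4) = 0.4524, so λ = 0.4524/13.19 = 0.0343 per s.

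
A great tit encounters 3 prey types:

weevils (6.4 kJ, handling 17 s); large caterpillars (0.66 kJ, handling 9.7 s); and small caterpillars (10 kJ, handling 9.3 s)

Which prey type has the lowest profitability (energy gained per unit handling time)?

Profitability E/h (kJ/s): weevils = 6.4/17 = 0.376, large caterpillars = 0.66/9.7 = 0.068, small caterpillars = 10/9.3 = 1.08.
Ranked: small caterpillars > weevils > large caterpillars.

large caterpillars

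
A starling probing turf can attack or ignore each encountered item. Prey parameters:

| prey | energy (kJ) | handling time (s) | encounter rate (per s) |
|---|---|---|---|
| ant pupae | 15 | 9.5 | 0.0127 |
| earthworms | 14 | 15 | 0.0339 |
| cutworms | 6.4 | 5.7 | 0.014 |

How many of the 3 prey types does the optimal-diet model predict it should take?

3

Rank by E/h (kJ/s): ant pupae 1.58, cutworms 1.12, earthworms 0.933. Include each in turn until the next type's E/h falls below the running intake rate.
Rate on top 1: 0.17. cutworms: 1.12 > 0.17 → include.
Rate on top 2: 0.2333. earthworms: 0.933 > 0.2333 → include.
Optimal diet: ant pupae, cutworms, earthworms — 3 of 3 types.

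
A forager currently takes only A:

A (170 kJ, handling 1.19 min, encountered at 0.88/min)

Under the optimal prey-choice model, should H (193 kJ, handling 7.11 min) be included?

No

On A alone, R = ΣλE/(1+Σλh) = 149.6/2.047 = 73.08 kJ/min.
Profitability of H: 193/7.11 = 27.14 kJ/min.
Since 27.14 < R, time spent handling H is better spent searching.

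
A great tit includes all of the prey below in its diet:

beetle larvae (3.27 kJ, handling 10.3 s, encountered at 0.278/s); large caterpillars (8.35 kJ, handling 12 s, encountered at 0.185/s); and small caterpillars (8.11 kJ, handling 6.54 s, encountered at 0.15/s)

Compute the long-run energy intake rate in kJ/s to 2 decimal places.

0.52 kJ/s

R = Σλ_iE_i / (1 + Σλ_ih_i)
Numerator: 0.278×3.27 + 0.185×8.35 + 0.15×8.11 = 3.67
Denominator: 1 + 0.278×10.3 + 0.185×12 + 0.15×6.54 = 7.064
R = 3.67/7.064 = 0.5196 kJ/s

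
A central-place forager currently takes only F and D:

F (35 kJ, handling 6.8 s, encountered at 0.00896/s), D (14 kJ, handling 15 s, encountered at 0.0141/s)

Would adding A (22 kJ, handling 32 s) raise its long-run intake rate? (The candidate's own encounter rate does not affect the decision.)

Current rate: (0.00896×35 + 0.0141×14)/(1 + 0.00896×6.8 + 0.0141×15) = 0.4016 kJ/s.
Profitability of A: 22/32 = 0.6875 kJ/s.
0.6875 > 0.4016, so adding A raises the average — include it.

Yes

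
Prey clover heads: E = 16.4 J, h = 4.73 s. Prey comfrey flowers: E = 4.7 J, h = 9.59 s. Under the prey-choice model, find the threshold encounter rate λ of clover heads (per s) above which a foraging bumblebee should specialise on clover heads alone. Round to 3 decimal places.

0.035 per s

At the threshold, the rate on clover heads alone equals the profitability of comfrey flowers: λ·16.4/(1 + λ·4.73) = 4.7/9.59 = 0.4901.
Rearranging, λ(16.4 − 0.4901×4.73) = 0.4901, so λ = 0.4901/14.08 = 0.0348 per s.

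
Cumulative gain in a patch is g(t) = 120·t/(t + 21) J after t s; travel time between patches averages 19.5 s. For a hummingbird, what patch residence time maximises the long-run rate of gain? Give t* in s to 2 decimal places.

Maximise g(t)/(T+t): set derivative to zero → g'(t)(T+t) = g(t).
g'(t) = 120·21/(t + 21)². Setting 120·21/(t+21)² = 120t/[(t+21)(19.5+t)] gives 21(19.5+t) = t(t+21), so t² = 21×19.5 = 409.5.
t* = √409.5 = 20.24 s.

20.24 s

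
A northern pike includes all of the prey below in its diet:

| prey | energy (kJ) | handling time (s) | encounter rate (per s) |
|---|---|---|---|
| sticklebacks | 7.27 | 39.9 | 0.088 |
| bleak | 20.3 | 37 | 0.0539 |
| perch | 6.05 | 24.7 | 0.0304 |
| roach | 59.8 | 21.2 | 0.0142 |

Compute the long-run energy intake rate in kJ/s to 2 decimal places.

R = (0.088×7.27 + 0.0539×20.3 + 0.0304×6.05 + 0.0142×59.8) / (1 + 0.088×39.9 + 0.0539×37 + 0.0304×24.7 + 0.0142×21.2) = 2.767/7.557 = 0.3661 kJ/s.

0.37 kJ/s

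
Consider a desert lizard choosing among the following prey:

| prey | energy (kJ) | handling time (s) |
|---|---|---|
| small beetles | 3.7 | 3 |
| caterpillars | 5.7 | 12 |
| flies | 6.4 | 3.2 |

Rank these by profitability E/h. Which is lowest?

caterpillars

In descending order of E/h:
flies: 6.4/3.2 = 2 kJ/s
small beetles: 3.7/3 = 1.23 kJ/s
caterpillars: 5.7/12 = 0.475 kJ/s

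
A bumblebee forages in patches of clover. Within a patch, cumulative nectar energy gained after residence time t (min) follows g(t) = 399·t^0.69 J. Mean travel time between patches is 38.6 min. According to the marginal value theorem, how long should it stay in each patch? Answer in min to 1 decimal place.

85.9 min

Maximise g(t)/(T+t): set derivative to zero → g'(t)(T+t) = g(t).
g'(t) = 0.69·399·t^-0.31. Setting 0.69·399·t^-0.31 = 399·t^0.69/(38.6+t) gives 0.69(38.6+t) = t, so 0.31·t = 0.69×38.6.
t* = 0.69×38.6/0.31 = 85.92 min.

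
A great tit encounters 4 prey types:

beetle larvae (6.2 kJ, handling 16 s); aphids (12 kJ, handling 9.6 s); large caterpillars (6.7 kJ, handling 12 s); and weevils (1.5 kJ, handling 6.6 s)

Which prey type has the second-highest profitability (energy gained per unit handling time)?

large caterpillars

In descending order of E/h:
aphids: 12/9.6 = 1.25 kJ/s
large caterpillars: 6.7/12 = 0.558 kJ/s
beetle larvae: 6.2/16 = 0.388 kJ/s
weevils: 1.5/6.6 = 0.227 kJ/s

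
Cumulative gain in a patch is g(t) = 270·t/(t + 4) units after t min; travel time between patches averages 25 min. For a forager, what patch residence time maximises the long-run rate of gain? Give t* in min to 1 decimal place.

Optimal t* satisfies g'(t*) = g(t*)/(T + t*).
g'(t) = 270·4/(t + 4)². Setting 270·4/(t+4)² = 270t/[(t+4)(25+t)] gives 4(25+t) = t(t+4), so t² = 4×25 = 100.
t* = √100 = 10 min.

10.0 min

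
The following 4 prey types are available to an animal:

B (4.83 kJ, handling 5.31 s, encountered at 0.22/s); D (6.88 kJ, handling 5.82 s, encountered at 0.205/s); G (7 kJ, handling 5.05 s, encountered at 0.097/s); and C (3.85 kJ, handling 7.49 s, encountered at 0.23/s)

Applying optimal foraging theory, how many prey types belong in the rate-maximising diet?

3

Rank by E/h (kJ/s): G 1.39, D 1.18, B 0.91, C 0.514. Include each in turn until the next type's E/h falls below the running intake rate.
Rate on top 1: 0.4558. D: 1.18 > 0.4558 → include.
Rate on top 2: 0.7788. B: 0.91 > 0.7788 → include.
Rate on top 3: 0.8185. C: 0.514 < 0.8185 → exclude; stop.
Optimal diet: G, D, B — 3 of 4 types.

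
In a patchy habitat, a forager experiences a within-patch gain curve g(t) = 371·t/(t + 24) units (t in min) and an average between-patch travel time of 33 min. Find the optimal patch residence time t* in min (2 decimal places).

28.14 min

Optimal t* satisfies g'(t*) = g(t*)/(T + t*).
g'(t) = 371·24/(t + 24)². Setting 371·24/(t+24)² = 371t/[(t+24)(33+t)] gives 24(33+t) = t(t+24), so t² = 24×33 = 792.
t* = √792 = 28.14 min.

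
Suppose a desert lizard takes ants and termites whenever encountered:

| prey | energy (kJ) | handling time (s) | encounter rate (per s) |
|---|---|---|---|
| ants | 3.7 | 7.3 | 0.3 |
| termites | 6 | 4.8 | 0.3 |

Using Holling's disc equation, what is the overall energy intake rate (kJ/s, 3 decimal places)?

R = Σλ_iE_i / (1 + Σλ_ih_i)
Numerator: 0.3×3.7 + 0.3×6 = 2.91
Denominator: 1 + 0.3×7.3 + 0.3×4.8 = 4.63
R = 2.91/4.63 = 0.6285 kJ/s

0.629 kJ/s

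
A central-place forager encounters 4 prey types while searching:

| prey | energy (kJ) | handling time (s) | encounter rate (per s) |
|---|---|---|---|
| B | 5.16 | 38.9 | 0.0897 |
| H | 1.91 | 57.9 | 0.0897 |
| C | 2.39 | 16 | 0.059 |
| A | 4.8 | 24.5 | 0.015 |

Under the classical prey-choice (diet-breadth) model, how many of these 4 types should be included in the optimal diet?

3

E/h in descending order: A 0.196, C 0.149, B 0.133, H 0.033 kJ/s. The optimal diet is the largest prefix of this list for which every included type satisfies E_i/h_i > R on the types above it.
Rate on top 1: 0.05265. C: 0.149 > 0.05265 → include.
Rate on top 2: 0.09215. B: 0.133 > 0.09215 → include.
Rate on top 3: 0.1165. H: 0.033 < 0.1165 → exclude; stop.
Optimal diet: A, C, B — 3 of 4 types.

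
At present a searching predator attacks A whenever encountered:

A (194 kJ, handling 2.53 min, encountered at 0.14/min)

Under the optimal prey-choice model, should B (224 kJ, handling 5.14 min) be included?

Yes

Current rate: (0.14×194)/(1 + 0.14×2.53) = 20.06 kJ/min.
B: E/h = 224/5.14 = 43.58 kJ/min.
43.58 > 20.06, so adding B raises the average — include it.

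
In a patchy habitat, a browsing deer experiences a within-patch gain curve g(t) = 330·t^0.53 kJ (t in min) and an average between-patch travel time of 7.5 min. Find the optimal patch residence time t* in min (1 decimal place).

8.5 min

Maximise g(t)/(T+t): set derivative to zero → g'(t)(T+t) = g(t).
g'(t) = 0.53·330·t^-0.47. Setting 0.53·330·t^-0.47 = 330·t^0.53/(7.5+t) gives 0.53(7.5+t) = t, so 0.47·t = 0.53×7.5.
t* = 0.53×7.5/0.47 = 8.457 min.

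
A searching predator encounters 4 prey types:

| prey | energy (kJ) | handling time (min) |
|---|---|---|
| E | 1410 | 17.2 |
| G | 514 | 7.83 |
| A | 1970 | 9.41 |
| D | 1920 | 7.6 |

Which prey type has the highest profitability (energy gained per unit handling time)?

D

Profitability E/h (kJ/min): E = 1410/17.2 = 82, G = 514/7.83 = 65.6, A = 1970/9.41 = 209, D = 1920/7.6 = 253.
Ranked: D > A > E > G.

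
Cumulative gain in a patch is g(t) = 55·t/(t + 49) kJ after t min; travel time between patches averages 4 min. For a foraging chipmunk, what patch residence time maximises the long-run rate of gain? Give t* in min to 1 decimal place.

14.0 min

Optimal t* satisfies g'(t*) = g(t*)/(T + t*).
g'(t) = 55·49/(t + 49)². Setting 55·49/(t+49)² = 55t/[(t+49)(4+t)] gives 49(4+t) = t(t+49), so t² = 49×4 = 196.
t* = √196 = 14 min.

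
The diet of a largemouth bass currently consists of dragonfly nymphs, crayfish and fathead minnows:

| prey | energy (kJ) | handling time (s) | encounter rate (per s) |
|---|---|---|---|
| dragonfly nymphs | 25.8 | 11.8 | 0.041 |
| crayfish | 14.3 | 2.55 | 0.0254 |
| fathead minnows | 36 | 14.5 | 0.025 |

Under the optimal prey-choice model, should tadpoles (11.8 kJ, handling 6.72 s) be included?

Yes

Intake rate on the current diet: R = (0.041×25.8 + 0.0254×14.3 + 0.025×36) / (1 + 0.041×11.8 + 0.0254×2.55 + 0.025×14.5) = 2.321/1.911 = 1.215 kJ/s.
Profitability of tadpoles: 11.8/6.72 = 1.756 kJ/s.
Since 1.756 > R, including tadpoles increases the long-run rate.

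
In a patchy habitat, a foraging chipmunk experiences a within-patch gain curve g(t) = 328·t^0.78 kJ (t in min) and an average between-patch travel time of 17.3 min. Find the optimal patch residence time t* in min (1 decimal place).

61.3 min

By the marginal value theorem, leave when the instantaneous gain rate g'(t) equals the habitat-wide average g(t)/(T + t).
g'(t) = 0.78·328·t^-0.22. Setting 0.78·328·t^-0.22 = 328·t^0.78/(17.3+t) gives 0.78(17.3+t) = t, so 0.22·t = 0.78×17.3.
t* = 0.78×17.3/0.22 = 61.34 min.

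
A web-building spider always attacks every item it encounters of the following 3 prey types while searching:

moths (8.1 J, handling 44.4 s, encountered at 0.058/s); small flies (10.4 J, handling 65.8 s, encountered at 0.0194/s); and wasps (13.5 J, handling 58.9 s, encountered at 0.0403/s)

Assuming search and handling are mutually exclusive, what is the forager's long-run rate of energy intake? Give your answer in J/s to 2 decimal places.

R = (0.058×8.1 + 0.0194×10.4 + 0.0403×13.5) / (1 + 0.058×44.4 + 0.0194×65.8 + 0.0403×58.9) = 1.216/7.225 = 0.1682 J/s.

0.17 J/s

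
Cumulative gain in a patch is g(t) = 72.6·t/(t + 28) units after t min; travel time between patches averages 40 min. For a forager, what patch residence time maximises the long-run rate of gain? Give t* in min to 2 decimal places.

Maximise g(t)/(T+t): set derivative to zero → g'(t)(T+t) = g(t).
g'(t) = 72.6·28/(t + 28)². Setting 72.6·28/(t+28)² = 72.6t/[(t+28)(40+t)] gives 28(40+t) = t(t+28), so t² = 28×40 = 1120.
t* = √1120 = 33.47 min.

33.47 min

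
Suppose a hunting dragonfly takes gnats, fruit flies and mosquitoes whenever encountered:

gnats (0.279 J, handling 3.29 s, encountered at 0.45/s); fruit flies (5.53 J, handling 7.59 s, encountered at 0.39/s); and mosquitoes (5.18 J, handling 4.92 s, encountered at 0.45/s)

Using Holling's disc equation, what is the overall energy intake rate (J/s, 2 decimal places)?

0.60 J/s

R = Σλ_iE_i / (1 + Σλ_ih_i)
Numerator: 0.45×0.279 + 0.39×5.53 + 0.45×5.18 = 4.613
Denominator: 1 + 0.45×3.29 + 0.39×7.59 + 0.45×4.92 = 7.655
R = 4.613/7.655 = 0.6027 J/s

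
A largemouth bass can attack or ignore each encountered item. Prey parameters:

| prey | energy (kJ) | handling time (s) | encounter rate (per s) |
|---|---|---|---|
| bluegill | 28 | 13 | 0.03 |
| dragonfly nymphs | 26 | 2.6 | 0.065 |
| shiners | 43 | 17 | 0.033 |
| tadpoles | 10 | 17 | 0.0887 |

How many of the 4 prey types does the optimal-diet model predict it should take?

Rank by E/h (kJ/s): dragonfly nymphs 10, shiners 2.53, bluegill 2.15, tadpoles 0.588. Include each in turn until the next type's E/h falls below the running intake rate.
Rate on top 1: 1.446. shiners: 2.53 > 1.446 → include.
Rate on top 2: 1.797. bluegill: 2.15 > 1.797 → include.
Rate on top 3: 1.863. tadpoles: 0.588 < 1.863 → exclude; stop.
Optimal diet: dragonfly nymphs, shiners, bluegill — 3 of 4 types.

3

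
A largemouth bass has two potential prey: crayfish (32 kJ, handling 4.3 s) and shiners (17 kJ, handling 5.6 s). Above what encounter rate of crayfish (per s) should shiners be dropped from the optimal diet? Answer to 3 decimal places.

0.160 per s

The zero-one rule: include shiners iff E₂/h₂ > λE₁/(1+λh₁). Equality gives the switch point.
λE₁h₂ = E₂ + λE₂h₁ ⇒ λ = E₂/(E₁h₂ − E₂h₁) = 17/(179.2 − 73.1) = 0.1602 per s.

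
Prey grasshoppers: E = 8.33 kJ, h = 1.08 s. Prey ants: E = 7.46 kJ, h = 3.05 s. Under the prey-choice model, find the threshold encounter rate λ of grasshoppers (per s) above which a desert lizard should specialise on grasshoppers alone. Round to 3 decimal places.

0.430 per s

Drop ants once their profitability E₂/h₂ falls below the rate achievable on grasshoppers alone: E₂/h₂ = λE₁/(1 + λh₁).
Solve for λ: λE₁h₂ = E₂(1 + λh₁) → λ(E₁h₂ − E₂h₁) = E₂ → λ = E₂/(E₁h₂ − E₂h₁).
λ = 7.46/(8.33×3.05 − 7.46×1.08) = 7.46/17.35 = 0.43 per s.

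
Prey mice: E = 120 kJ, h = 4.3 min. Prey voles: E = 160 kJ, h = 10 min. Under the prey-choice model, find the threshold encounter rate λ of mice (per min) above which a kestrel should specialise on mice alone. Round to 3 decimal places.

Drop voles once their profitability E₂/h₂ falls below the rate achievable on mice alone: E₂/h₂ = λE₁/(1 + λh₁).
Solve for λ: λE₁h₂ = E₂(1 + λh₁) → λ(E₁h₂ − E₂h₁) = E₂ → λ = E₂/(E₁h₂ − E₂h₁).
λ = 160/(120×10 − 160×4.3) = 160/512 = 0.3125 per min.

0.312 per min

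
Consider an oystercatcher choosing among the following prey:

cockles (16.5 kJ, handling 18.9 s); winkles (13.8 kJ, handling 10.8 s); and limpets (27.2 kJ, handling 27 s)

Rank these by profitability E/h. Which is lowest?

cockles

In descending order of E/h:
winkles: 13.8/10.8 = 1.28 kJ/s
limpets: 27.2/27 = 1.01 kJ/s
cockles: 16.5/18.9 = 0.873 kJ/s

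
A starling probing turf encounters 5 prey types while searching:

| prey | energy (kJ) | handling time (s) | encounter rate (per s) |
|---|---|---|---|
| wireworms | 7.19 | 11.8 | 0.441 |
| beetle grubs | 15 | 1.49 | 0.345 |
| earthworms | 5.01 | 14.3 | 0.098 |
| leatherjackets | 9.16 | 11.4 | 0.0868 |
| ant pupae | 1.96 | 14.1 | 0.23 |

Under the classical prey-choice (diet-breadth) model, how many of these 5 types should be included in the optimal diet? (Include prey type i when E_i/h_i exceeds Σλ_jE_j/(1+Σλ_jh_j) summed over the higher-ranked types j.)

1

E/h in descending order: beetle grubs 10.1, leatherjackets 0.804, wireworms 0.609, earthworms 0.35, ant pupae 0.139 kJ/s. The optimal diet is the largest prefix of this list for which every included type satisfies E_i/h_i > R on the types above it.
Rate on top 1: 3.418. leatherjackets: 0.804 < 3.418 → exclude; stop.
Optimal diet: beetle grubs — 1 of 5 types.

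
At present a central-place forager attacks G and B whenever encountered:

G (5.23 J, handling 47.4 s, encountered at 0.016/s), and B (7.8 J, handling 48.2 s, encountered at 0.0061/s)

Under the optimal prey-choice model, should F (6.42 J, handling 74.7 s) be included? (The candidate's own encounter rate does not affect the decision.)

Yes

Intake rate on the current diet: R = (0.016×5.23 + 0.0061×7.8) / (1 + 0.016×47.4 + 0.0061×48.2) = 0.1313/2.052 = 0.06395 J/s.
F: E/h = 6.42/74.7 = 0.08594 J/s.
Since 0.08594 > R, including F increases the long-run rate.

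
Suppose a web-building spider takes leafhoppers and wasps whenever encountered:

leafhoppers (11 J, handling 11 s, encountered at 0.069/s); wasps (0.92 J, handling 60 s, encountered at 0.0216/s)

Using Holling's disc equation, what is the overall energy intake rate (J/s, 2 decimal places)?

Energy encountered per unit search time: 0.069×11 + 0.0216×0.92 = 0.7789 J/s.
Handling time per unit search time: 0.069×11 + 0.0216×60 = 2.055.
Rate = 0.7789/(1 + 2.055) = 0.2549 J/s.

0.25 J/s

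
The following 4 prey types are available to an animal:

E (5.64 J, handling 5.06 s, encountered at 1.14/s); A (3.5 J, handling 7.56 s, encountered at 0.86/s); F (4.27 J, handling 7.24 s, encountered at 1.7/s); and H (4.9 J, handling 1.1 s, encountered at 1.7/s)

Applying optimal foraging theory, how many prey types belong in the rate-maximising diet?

Rank by E/h (J/s): H 4.45, E 1.11, F 0.59, A 0.463. Include each in turn until the next type's E/h falls below the running intake rate.
Rate on top 1: 2.902. E: 1.11 < 2.902 → exclude; stop.
Optimal diet: H — 1 of 4 types.

1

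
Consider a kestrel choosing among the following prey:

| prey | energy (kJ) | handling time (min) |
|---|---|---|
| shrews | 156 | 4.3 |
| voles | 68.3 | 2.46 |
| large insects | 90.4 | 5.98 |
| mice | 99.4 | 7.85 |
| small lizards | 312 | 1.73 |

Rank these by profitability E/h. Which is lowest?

mice

In descending order of E/h:
small lizards: 312/1.73 = 180 kJ/min
shrews: 156/4.3 = 36.3 kJ/min
voles: 68.3/2.46 = 27.8 kJ/min
large insects: 90.4/5.98 = 15.1 kJ/min
mice: 99.4/7.85 = 12.7 kJ/min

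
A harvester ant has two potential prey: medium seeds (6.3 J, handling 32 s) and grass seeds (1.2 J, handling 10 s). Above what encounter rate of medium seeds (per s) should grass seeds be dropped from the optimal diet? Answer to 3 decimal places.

At the threshold, the rate on medium seeds alone equals the profitability of grass seeds: λ·6.3/(1 + λ·32) = 1.2/10 = 0.12.
Rearranging, λ(6.3 − 0.12×32) = 0.12, so λ = 0.12/2.46 = 0.04878 per s.

0.049 per s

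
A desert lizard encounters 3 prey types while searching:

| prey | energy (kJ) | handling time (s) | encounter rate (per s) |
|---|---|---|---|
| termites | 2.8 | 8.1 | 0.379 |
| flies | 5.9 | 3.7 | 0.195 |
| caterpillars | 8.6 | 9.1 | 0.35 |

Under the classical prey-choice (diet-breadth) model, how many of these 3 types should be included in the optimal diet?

2

Rank by E/h (kJ/s): flies 1.59, caterpillars 0.945, termites 0.346. Include each in turn until the next type's E/h falls below the running intake rate.
Rate on top 1: 0.6683. caterpillars: 0.945 > 0.6683 → include.
Rate on top 2: 0.848. termites: 0.346 < 0.848 → exclude; stop.
Optimal diet: flies, caterpillars — 2 of 3 types.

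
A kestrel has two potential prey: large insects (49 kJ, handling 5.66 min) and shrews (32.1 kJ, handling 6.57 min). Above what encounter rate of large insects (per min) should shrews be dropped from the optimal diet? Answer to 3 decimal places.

0.229 per min

At the threshold, the rate on large insects alone equals the profitability of shrews: λ·49/(1 + λ·5.66) = 32.1/6.57 = 4.886.
Rearranging, λ(49 − 4.886×5.66) = 4.886, so λ = 4.886/21.35 = 0.2289 per min.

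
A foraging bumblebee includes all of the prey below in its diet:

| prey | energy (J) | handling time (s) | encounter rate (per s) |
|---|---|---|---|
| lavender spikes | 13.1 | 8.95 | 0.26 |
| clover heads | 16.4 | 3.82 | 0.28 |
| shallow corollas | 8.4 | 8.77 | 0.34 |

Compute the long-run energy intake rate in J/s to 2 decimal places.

Energy encountered per unit search time: 0.26×13.1 + 0.28×16.4 + 0.34×8.4 = 10.85 J/s.
Handling time per unit search time: 0.26×8.95 + 0.28×3.82 + 0.34×8.77 = 6.378.
Rate = 10.85/(1 + 6.378) = 1.471 J/s.

1.47 J/s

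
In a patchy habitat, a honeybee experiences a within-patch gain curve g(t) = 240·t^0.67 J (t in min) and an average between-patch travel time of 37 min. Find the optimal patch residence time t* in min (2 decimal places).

Maximise g(t)/(T+t): set derivative to zero → g'(t)(T+t) = g(t).
g'(t) = 0.67·240·t^-0.33. Setting 0.67·240·t^-0.33 = 240·t^0.67/(37+t) gives 0.67(37+t) = t, so 0.33·t = 0.67×37.
t* = 0.67×37/0.33 = 75.12 min.

75.12 min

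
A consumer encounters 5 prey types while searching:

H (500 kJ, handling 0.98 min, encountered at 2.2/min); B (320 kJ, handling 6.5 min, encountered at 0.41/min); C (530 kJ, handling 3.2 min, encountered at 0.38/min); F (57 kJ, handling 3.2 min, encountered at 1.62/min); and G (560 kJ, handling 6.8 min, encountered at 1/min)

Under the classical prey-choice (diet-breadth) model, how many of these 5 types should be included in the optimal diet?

E/h in descending order: H 510, C 166, G 82.4, B 49.2, F 17.8 kJ/min. The optimal diet is the largest prefix of this list for which every included type satisfies E_i/h_i > R on the types above it.
Rate on top 1: 348.5. C: 166 < 348.5 → exclude; stop.
Optimal diet: H — 1 of 5 types.

1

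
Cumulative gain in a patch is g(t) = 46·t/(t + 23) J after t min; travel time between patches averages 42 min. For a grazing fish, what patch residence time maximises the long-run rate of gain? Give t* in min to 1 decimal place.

31.1 min

Maximise g(t)/(T+t): set derivative to zero → g'(t)(T+t) = g(t).
g'(t) = 46·23/(t + 23)². Setting 46·23/(t+23)² = 46t/[(t+23)(42+t)] gives 23(42+t) = t(t+23), so t² = 23×42 = 966.
t* = √966 = 31.08 min.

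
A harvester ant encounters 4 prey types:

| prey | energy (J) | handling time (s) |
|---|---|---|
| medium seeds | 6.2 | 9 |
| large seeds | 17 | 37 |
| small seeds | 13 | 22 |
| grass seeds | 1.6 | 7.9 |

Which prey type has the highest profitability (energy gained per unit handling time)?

medium seeds

In descending order of E/h:
medium seeds: 6.2/9 = 0.689 J/s
small seeds: 13/22 = 0.591 J/s
large seeds: 17/37 = 0.459 J/s
grass seeds: 1.6/7.9 = 0.203 J/s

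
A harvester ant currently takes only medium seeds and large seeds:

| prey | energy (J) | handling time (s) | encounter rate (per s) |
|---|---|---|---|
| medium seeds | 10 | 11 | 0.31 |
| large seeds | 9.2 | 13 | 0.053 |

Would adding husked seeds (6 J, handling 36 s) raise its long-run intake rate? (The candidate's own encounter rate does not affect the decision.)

Current rate: (0.31×10 + 0.053×9.2)/(1 + 0.31×11 + 0.053×13) = 0.7036 J/s.
husked seeds: E/h = 6/36 = 0.1667 J/s.
Since 0.1667 < R, time spent handling husked seeds is better spent searching.

No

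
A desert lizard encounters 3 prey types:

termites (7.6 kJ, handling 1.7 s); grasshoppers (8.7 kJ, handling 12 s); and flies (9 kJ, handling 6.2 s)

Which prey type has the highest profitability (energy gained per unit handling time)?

termites

Profitability E/h (kJ/s): termites = 7.6/1.7 = 4.47, grasshoppers = 8.7/12 = 0.725, flies = 9/6.2 = 1.45.
Ranked: termites > flies > grasshoppers.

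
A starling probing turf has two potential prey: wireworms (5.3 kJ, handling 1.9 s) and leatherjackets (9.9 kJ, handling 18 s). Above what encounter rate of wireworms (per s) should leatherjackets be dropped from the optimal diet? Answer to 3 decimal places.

0.129 per s

At the threshold, the rate on wireworms alone equals the profitability of leatherjackets: λ·5.3/(1 + λ·1.9) = 9.9/18 = 0.55.
Rearranging, λ(5.3 − 0.55×1.9) = 0.55, so λ = 0.55/4.255 = 0.1293 per s.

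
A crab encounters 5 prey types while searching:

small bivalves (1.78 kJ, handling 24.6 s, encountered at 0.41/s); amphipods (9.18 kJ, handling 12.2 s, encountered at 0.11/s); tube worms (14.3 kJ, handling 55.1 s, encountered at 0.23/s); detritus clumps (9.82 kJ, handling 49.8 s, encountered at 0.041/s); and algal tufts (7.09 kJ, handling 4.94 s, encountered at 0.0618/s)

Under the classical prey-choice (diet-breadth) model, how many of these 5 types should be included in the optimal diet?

Rank by E/h (kJ/s): algal tufts 1.44, amphipods 0.752, tube worms 0.26, detritus clumps 0.197, small bivalves 0.0724. Include each in turn until the next type's E/h falls below the running intake rate.
Rate on top 1: 0.3357. amphipods: 0.752 > 0.3357 → include.
Rate on top 2: 0.547. tube worms: 0.26 < 0.547 → exclude; stop.
Optimal diet: algal tufts, amphipods — 2 of 5 types.

2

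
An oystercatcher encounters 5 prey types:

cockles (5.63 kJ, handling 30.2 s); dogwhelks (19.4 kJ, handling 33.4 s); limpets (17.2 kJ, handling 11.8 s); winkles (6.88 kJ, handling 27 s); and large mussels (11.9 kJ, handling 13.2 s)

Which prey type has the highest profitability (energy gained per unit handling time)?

Profitability E/h (kJ/s): cockles = 5.63/30.2 = 0.186, dogwhelks = 19.4/33.4 = 0.581, limpets = 17.2/11.8 = 1.46, winkles = 6.88/27 = 0.255, large mussels = 11.9/13.2 = 0.902.
Ranked: limpets > large mussels > dogwhelks > winkles > cockles.

limpets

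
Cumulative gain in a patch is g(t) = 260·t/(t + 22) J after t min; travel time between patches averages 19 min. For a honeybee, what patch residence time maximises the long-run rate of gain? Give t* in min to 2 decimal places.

20.45 min

Maximise g(t)/(T+t): set derivative to zero → g'(t)(T+t) = g(t).
g'(t) = 260·22/(t + 22)². Setting 260·22/(t+22)² = 260t/[(t+22)(19+t)] gives 22(19+t) = t(t+22), so t² = 22×19 = 418.
t* = √418 = 20.45 min.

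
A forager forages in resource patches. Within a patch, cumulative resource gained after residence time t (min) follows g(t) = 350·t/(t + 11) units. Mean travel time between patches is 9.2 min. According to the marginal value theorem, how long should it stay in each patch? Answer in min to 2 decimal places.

Maximise g(t)/(T+t): set derivative to zero → g'(t)(T+t) = g(t).
g'(t) = 350·11/(t + 11)². Setting 350·11/(t+11)² = 350t/[(t+11)(9.2+t)] gives 11(9.2+t) = t(t+11), so t² = 11×9.2 = 101.2.
t* = √101.2 = 10.06 min.

10.06 min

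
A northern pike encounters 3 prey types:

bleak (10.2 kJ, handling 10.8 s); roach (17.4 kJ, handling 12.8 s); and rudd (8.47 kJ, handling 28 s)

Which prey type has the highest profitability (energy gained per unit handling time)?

In descending order of E/h:
roach: 17.4/12.8 = 1.36 kJ/s
bleak: 10.2/10.8 = 0.944 kJ/s
rudd: 8.47/28 = 0.303 kJ/s

roach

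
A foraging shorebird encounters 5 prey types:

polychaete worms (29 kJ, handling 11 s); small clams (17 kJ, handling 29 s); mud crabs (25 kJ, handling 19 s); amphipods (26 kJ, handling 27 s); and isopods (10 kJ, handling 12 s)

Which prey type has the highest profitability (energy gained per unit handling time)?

polychaete worms

In descending order of E/h:
polychaete worms: 29/11 = 2.64 kJ/s
mud crabs: 25/19 = 1.32 kJ/s
amphipods: 26/27 = 0.963 kJ/s
isopods: 10/12 = 0.833 kJ/s
small clams: 17/29 = 0.586 kJ/s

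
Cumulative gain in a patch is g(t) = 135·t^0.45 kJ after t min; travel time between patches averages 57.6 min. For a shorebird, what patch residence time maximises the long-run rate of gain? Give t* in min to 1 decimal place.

47.1 min

Optimal t* satisfies g'(t*) = g(t*)/(T + t*).
g'(t) = 0.45·135·t^-0.55. Setting 0.45·135·t^-0.55 = 135·t^0.45/(57.6+t) gives 0.45(57.6+t) = t, so 0.55·t = 0.45×57.6.
t* = 0.45×57.6/0.55 = 47.13 min.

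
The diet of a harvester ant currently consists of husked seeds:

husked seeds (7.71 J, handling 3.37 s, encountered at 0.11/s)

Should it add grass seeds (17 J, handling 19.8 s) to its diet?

Yes

On husked seeds alone, R = ΣλE/(1+Σλh) = 0.8481/1.371 = 0.6187 J/s.
Profitability of grass seeds: 17/19.8 = 0.8586 J/s.
Since 0.8586 > R, including grass seeds increases the long-run rate.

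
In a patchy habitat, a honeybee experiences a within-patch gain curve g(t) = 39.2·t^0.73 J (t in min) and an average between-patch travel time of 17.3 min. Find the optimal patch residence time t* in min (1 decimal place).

46.8 min

By the marginal value theorem, leave when the instantaneous gain rate g'(t) equals the habitat-wide average g(t)/(T + t).
g'(t) = 0.73·39.2·t^-0.27. Setting 0.73·39.2·t^-0.27 = 39.2·t^0.73/(17.3+t) gives 0.73(17.3+t) = t, so 0.27·t = 0.73×17.3.
t* = 0.73×17.3/0.27 = 46.77 min.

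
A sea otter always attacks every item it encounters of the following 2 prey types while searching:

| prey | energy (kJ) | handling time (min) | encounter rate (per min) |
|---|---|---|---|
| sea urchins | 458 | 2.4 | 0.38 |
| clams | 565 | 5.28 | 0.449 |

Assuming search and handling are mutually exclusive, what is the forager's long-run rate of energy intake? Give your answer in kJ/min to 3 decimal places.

R = Σλ_iE_i / (1 + Σλ_ih_i)
Numerator: 0.38×458 + 0.449×565 = 427.7
Denominator: 1 + 0.38×2.4 + 0.449×5.28 = 4.283
R = 427.7/4.283 = 99.87 kJ/min

99.872 kJ/min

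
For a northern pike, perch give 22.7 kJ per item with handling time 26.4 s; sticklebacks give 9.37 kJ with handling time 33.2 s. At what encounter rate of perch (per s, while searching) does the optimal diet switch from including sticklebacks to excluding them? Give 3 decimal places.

Drop sticklebacks once their profitability E₂/h₂ falls below the rate achievable on perch alone: E₂/h₂ = λE₁/(1 + λh₁).
Solve for λ: λE₁h₂ = E₂(1 + λh₁) → λ(E₁h₂ − E₂h₁) = E₂ → λ = E₂/(E₁h₂ − E₂h₁).
λ = 9.37/(22.7×33.2 − 9.37×26.4) = 9.37/506.3 = 0.01851 per s.

0.019 per s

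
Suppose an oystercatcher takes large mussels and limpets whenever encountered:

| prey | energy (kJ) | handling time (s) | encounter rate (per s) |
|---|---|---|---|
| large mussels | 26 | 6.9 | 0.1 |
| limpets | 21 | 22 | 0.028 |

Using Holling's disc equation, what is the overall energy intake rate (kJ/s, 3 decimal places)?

1.382 kJ/s

R = Σλ_iE_i / (1 + Σλ_ih_i)
Numerator: 0.1×26 + 0.028×21 = 3.188
Denominator: 1 + 0.1×6.9 + 0.028×22 = 2.306
R = 3.188/2.306 = 1.382 kJ/s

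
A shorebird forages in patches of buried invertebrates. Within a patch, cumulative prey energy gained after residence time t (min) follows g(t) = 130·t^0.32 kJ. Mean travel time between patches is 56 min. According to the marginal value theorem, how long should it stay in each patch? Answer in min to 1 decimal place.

26.4 min

Maximise g(t)/(T+t): set derivative to zero → g'(t)(T+t) = g(t).
g'(t) = 0.32·130·t^-0.68. Setting 0.32·130·t^-0.68 = 130·t^0.32/(56+t) gives 0.32(56+t) = t, so 0.68·t = 0.32×56.
t* = 0.32×56/0.68 = 26.35 min.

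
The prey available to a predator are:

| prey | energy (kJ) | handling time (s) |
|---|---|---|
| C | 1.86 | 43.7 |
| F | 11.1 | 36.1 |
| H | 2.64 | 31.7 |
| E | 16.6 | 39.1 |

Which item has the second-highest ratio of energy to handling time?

In descending order of E/h:
E: 16.6/39.1 = 0.425 kJ/s
F: 11.1/36.1 = 0.307 kJ/s
H: 2.64/31.7 = 0.0833 kJ/s
C: 1.86/43.7 = 0.0426 kJ/s

F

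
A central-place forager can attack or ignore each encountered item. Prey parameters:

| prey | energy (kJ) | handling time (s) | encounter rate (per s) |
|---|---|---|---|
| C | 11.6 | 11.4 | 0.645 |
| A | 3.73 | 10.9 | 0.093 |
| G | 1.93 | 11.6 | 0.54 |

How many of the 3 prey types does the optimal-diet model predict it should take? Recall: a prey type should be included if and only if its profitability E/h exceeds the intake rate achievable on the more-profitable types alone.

Profitabilities (E/h, kJ/s): C 1.02, A 0.342, G 0.166. Add prey in this order while the next type's profitability exceeds the intake rate on those already taken.
Rate on top 1: 0.8957. A: 0.342 < 0.8957 → exclude; stop.
Optimal diet: C — 1 of 3 types.

1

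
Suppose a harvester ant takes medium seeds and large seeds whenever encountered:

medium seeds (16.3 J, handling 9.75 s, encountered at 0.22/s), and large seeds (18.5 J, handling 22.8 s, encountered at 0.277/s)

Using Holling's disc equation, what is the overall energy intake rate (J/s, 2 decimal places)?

R = (0.22×16.3 + 0.277×18.5) / (1 + 0.22×9.75 + 0.277×22.8) = 8.71/9.461 = 0.9207 J/s.

0.92 J/s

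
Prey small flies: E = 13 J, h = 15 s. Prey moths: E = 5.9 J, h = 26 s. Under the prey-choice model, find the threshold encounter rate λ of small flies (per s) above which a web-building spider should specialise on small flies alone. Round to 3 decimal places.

Drop moths once their profitability E₂/h₂ falls below the rate achievable on small flies alone: E₂/h₂ = λE₁/(1 + λh₁).
Solve for λ: λE₁h₂ = E₂(1 + λh₁) → λ(E₁h₂ − E₂h₁) = E₂ → λ = E₂/(E₁h₂ − E₂h₁).
λ = 5.9/(13×26 − 5.9×15) = 5.9/249.5 = 0.02365 per s.

0.024 per s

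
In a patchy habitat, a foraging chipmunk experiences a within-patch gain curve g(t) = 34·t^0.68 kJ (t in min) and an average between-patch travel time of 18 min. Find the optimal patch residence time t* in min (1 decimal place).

38.3 min

By the marginal value theorem, leave when the instantaneous gain rate g'(t) equals the habitat-wide average g(t)/(T + t).
g'(t) = 0.68·34·t^-0.32. Setting 0.68·34·t^-0.32 = 34·t^0.68/(18+t) gives 0.68(18+t) = t, so 0.32·t = 0.68×18.
t* = 0.68×18/0.32 = 38.25 min.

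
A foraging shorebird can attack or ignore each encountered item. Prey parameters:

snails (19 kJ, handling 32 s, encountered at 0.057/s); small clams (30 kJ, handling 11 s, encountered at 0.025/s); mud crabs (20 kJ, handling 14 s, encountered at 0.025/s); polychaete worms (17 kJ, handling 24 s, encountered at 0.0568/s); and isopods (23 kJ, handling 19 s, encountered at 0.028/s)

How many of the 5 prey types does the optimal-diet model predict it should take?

Profitabilities (E/h, kJ/s): small clams 2.73, mud crabs 1.43, isopods 1.21, polychaete worms 0.708, snails 0.594. Add prey in this order while the next type's profitability exceeds the intake rate on those already taken.
Rate on top 1: 0.5882. mud crabs: 1.43 > 0.5882 → include.
Rate on top 2: 0.7692. isopods: 1.21 > 0.7692 → include.
Rate on top 3: 0.8781. polychaete worms: 0.708 < 0.8781 → exclude; stop.
Optimal diet: small clams, mud crabs, isopods — 3 of 5 types.

3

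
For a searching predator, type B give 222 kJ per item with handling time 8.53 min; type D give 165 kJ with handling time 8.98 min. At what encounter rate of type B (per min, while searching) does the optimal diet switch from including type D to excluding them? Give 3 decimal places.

The zero-one rule: include type D iff E₂/h₂ > λE₁/(1+λh₁). Equality gives the switch point.
λE₁h₂ = E₂ + λE₂h₁ ⇒ λ = E₂/(E₁h₂ − E₂h₁) = 165/(1994 − 1407) = 0.2815 per min.

0.282 per min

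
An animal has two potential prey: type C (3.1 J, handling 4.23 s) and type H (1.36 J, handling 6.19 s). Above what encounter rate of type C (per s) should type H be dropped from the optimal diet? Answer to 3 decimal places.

0.101 per s

At the threshold, the rate on type C alone equals the profitability of type H: λ·3.1/(1 + λ·4.23) = 1.36/6.19 = 0.2197.
Rearranging, λ(3.1 − 0.2197×4.23) = 0.2197, so λ = 0.2197/2.171 = 0.1012 per s.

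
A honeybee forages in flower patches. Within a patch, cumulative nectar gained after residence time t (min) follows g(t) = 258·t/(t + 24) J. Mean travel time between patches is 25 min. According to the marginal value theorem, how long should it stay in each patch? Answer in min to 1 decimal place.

Optimal t* satisfies g'(t*) = g(t*)/(T + t*).
g'(t) = 258·24/(t + 24)². Setting 258·24/(t+24)² = 258t/[(t+24)(25+t)] gives 24(25+t) = t(t+24), so t² = 24×25 = 600.
t* = √600 = 24.49 min.

24.5 min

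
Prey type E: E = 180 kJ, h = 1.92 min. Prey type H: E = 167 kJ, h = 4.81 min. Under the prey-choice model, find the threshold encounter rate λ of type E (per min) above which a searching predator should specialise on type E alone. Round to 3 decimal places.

At the threshold, the rate on type E alone equals the profitability of type H: λ·180/(1 + λ·1.92) = 167/4.81 = 34.72.
Rearranging, λ(180 − 34.72×1.92) = 34.72, so λ = 34.72/113.3 = 0.3063 per min.

0.306 per min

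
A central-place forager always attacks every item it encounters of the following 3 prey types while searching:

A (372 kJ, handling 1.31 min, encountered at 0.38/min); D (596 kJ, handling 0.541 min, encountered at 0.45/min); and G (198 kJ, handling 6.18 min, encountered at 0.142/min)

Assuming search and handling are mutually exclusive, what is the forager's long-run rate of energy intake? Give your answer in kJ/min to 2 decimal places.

167.13 kJ/min

Energy encountered per unit search time: 0.38×372 + 0.45×596 + 0.142×198 = 437.7 kJ/min.
Handling time per unit search time: 0.38×1.31 + 0.45×0.541 + 0.142×6.18 = 1.619.
Rate = 437.7/(1 + 1.619) = 167.1 kJ/min.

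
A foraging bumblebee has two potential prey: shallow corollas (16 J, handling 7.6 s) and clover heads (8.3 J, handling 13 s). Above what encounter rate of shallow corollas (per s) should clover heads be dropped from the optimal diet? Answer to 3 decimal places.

The zero-one rule: include clover heads iff E₂/h₂ > λE₁/(1+λh₁). Equality gives the switch point.
λE₁h₂ = E₂ + λE₂h₁ ⇒ λ = E₂/(E₁h₂ − E₂h₁) = 8.3/(208 − 63.08) = 0.05727 per s.

0.057 per s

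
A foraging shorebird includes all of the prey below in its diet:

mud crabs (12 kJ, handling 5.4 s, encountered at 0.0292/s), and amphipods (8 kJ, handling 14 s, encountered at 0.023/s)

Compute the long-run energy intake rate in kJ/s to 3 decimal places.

Energy encountered per unit search time: 0.0292×12 + 0.023×8 = 0.5344 kJ/s.
Handling time per unit search time: 0.0292×5.4 + 0.023×14 = 0.4797.
Rate = 0.5344/(1 + 0.4797) = 0.3612 kJ/s.

0.361 kJ/s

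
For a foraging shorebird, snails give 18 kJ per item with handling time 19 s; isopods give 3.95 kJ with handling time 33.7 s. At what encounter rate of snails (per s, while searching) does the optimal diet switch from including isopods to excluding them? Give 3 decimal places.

0.007 per s

The zero-one rule: include isopods iff E₂/h₂ > λE₁/(1+λh₁). Equality gives the switch point.
λE₁h₂ = E₂ + λE₂h₁ ⇒ λ = E₂/(E₁h₂ − E₂h₁) = 3.95/(606.6 − 75.05) = 0.007431 per s.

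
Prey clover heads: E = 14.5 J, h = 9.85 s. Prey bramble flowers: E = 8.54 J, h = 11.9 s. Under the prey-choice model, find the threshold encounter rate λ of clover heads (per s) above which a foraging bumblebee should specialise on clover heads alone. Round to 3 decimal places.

0.097 per s

Drop bramble flowers once their profitability E₂/h₂ falls below the rate achievable on clover heads alone: E₂/h₂ = λE₁/(1 + λh₁).
Solve for λ: λE₁h₂ = E₂(1 + λh₁) → λ(E₁h₂ − E₂h₁) = E₂ → λ = E₂/(E₁h₂ − E₂h₁).
λ = 8.54/(14.5×11.9 − 8.54×9.85) = 8.54/88.43 = 0.09657 per s.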